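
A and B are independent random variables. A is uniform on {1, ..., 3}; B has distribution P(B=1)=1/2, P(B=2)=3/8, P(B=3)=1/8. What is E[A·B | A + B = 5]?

6

P(A + B = 5) = 1/6.
Summing AB·P(x,y) over outcomes with A + B = 5 gives 1.
E[A·B | A + B = 5] = (1) / (1/6) = 6.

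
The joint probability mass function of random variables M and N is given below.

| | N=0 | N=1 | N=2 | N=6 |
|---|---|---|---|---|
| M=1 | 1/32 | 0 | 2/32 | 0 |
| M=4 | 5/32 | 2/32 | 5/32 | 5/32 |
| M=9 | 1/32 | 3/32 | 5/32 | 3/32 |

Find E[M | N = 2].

P(N = 2) = 3/8.
Summing M·P(M=x,N=y) over the conditioning event gives 67/32.
E[M | N = 2] = (67/32) / (3/8) = 67/12.

67/12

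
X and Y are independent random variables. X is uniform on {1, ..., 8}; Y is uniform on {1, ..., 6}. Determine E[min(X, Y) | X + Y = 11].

17/4

Outcomes with X + Y = 11: (5,6), (6,5), (7,4), (8,3), each with probability 1/48.
E[min(X, Y) | X + Y = 11] = (5 + 5 + 4 + 3) / 4 = 17/4.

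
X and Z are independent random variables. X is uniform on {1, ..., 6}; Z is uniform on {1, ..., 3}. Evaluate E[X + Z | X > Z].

P(X > Z) = 2/3.
Summing (X+Z)·P(x,y) over outcomes with X > Z gives 25/6.
E[X + Z | X > Z] = (25/6) / (2/3) = 25/4.

25/4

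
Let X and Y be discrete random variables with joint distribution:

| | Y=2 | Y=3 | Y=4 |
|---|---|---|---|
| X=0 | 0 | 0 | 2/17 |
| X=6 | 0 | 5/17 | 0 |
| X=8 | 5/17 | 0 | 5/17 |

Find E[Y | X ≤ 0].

P(X ≤ 0) = 2/17.
Σ Y·P over the event = 4·(2/17) = 8/17.
E[Y | X ≤ 0] = (8/17) / (2/17) = 4.

4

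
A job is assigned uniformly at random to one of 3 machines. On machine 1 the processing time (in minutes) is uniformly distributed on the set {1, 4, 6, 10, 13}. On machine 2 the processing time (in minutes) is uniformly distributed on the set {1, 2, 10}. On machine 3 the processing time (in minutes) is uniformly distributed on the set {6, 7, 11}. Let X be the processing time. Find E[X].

E[X | machine 1] = (1+4+6+10+13)/5 = 34/5.
E[X | machine 2] = (1+2+10)/3 = 13/3.
E[X | machine 3] = (6+7+11)/3 = 8.
E[X] = (1/3)·(34/5) + (1/3)·(13/3) + (1/3)·(8) = 287/45.

287/45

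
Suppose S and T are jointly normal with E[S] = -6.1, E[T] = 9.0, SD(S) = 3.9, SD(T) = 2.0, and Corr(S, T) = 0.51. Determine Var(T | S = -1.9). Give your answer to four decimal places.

The conditional variance in a bivariate normal is σ_T²(1 − ρ²), independent of x.
Var(T | S=-1.9) = (2.0)²·(1 − (0.51)²) = 4·0.7399 = 2.9596.

2.9596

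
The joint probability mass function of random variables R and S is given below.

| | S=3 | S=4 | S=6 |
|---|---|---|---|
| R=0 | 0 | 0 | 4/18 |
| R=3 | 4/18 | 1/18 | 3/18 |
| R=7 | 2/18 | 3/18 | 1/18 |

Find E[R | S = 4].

6

P(S = 4) = 2/9.
Σ R·P over the event = 3·(1/18) + 7·(3/18) = 4/3.
E[R | S = 4] = (4/3) / (2/9) = 6.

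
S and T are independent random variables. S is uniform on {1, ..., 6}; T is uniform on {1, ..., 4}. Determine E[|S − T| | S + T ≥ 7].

11/5

Outcomes with S + T ≥ 7: (3,4), (4,3), (4,4), (5,2), (5,3), (5,4), (6,1), (6,2), (6,3), (6,4), each with probability 1/24.
E[|S − T| | S + T ≥ 7] = (1 + 1 + 0 + 3 + 2 + 1 + 5 + 4 + 3 + 2) / 10 = 11/5.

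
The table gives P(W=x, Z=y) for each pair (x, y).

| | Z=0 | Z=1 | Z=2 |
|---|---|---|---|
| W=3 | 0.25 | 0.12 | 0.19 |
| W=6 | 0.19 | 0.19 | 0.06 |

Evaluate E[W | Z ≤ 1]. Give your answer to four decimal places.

4.5200

P(Z ≤ 1) = 0.75.
Σ W·P over the event = 3·(0.25) + 3·(0.12) + 6·(0.19) + 6·(0.19) = 3.39.
E[W | Z ≤ 1] = (3.39) / (0.75) = 4.5200.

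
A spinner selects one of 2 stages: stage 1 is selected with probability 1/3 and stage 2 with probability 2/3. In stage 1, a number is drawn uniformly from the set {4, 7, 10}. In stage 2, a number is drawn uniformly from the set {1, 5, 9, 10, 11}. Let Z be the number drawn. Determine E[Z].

E[Z | stage 1] = (4+7+10)/3 = 7.
E[Z | stage 2] = (1+5+9+10+11)/5 = 36/5.
E[Z] = (1/3)·(7) + (2/3)·(36/5) = 107/15.

107/15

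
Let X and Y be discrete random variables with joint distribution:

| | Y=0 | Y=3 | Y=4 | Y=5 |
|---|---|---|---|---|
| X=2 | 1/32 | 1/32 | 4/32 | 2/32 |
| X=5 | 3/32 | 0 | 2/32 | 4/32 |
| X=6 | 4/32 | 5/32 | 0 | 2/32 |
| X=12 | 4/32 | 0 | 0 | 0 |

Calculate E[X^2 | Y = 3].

92/3

P(Y = 3) = 3/16.
Σ X^2·P over the event = 4·(1/32) + 36·(5/32) = 23/4.
E[X^2 | Y = 3] = (23/4) / (3/16) = 92/3.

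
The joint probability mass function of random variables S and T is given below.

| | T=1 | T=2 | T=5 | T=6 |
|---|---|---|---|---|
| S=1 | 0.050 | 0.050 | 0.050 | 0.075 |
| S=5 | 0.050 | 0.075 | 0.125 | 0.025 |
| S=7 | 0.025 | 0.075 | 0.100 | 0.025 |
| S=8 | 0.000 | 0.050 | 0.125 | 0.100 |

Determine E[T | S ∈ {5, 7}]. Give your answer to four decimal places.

P(S ∈ {5, 7}) = 0.500.
Σ T·P over the event = 1·(0.050) + 2·(0.075) + 5·(0.125) + 6·(0.025) + 1·(0.025) + 2·(0.075) + 5·(0.100) + 6·(0.025) = 1.800.
E[T | S ∈ {5, 7}] = (1.800) / (0.500) = 3.6000.

3.6000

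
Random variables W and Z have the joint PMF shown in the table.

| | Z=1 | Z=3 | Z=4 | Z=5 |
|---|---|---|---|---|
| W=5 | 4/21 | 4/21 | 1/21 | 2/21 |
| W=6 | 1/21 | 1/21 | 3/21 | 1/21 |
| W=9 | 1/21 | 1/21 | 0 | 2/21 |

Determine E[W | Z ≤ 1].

35/6

P(Z ≤ 1) = 2/7.
Summing W·P(W=x,Z=y) over the conditioning event gives 5/3.
E[W | Z ≤ 1] = (5/3) / (2/7) = 35/6.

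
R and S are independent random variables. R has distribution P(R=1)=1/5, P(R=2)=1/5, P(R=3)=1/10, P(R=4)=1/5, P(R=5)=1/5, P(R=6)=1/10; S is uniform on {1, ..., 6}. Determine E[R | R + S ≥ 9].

73/15

P(R + S ≥ 9) = 1/4.
Summing R·P(x,y) over outcomes with R + S ≥ 9 gives 73/60.
E[R | R + S ≥ 9] = (73/60) / (1/4) = 73/15.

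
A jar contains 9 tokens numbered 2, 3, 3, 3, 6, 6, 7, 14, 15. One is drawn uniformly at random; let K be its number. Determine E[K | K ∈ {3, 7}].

P(K ∈ {3, 7}) = 4/9.
Σ over the event: 3·1/3 + 7·1/9 = 16/9.
E[K | K ∈ {3, 7}] = (16/9) / (4/9) = 4.

4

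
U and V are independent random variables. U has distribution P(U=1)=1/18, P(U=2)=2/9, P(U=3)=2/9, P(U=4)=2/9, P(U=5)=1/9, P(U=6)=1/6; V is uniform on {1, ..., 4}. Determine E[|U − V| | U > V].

51/22

P(U > V) = 11/18.
Summing |U−V|·P(x,y) over outcomes with U > V gives 17/12.
E[|U − V| | U > V] = (17/12) / (11/18) = 51/22.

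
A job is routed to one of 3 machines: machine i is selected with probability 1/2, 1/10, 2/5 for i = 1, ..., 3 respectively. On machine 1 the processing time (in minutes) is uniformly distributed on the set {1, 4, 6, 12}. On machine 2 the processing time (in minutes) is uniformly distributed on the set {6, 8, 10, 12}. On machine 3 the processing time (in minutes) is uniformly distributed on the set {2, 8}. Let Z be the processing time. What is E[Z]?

231/40

E[Z | machine 1] = (1+4+6+12)/4 = 23/4.
E[Z | machine 2] = (6+8+10+12)/4 = 9.
E[Z | machine 3] = (2+8)/2 = 5.
By the law of total expectation,
E[Z] = (1/2)·(23/4) + (1/10)·(9) + (2/5)·(5) = 231/40.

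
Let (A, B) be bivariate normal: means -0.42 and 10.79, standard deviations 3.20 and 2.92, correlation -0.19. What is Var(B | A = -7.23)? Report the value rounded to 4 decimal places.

Var(B | A=x) = (1 − ρ²)·σ_B².
Var(B | A=-7.23) = (2.92)²·(1 − (-0.19)²) = 8.5264·0.9639 = 8.2186.

8.2186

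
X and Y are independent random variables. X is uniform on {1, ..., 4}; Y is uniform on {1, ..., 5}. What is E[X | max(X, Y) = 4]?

Outcomes with max(X, Y) = 4: (1,4), (2,4), (3,4), (4,1), (4,2), (4,3), (4,4), each with probability 1/20.
E[X | max(X, Y) = 4] = (1 + 2 + 3 + 4 + 4 + 4 + 4) / 7 = 22/7.

22/7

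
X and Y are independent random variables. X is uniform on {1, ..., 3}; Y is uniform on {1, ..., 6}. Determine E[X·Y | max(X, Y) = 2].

8/3

Outcomes with max(X, Y) = 2: (1,2), (2,1), (2,2), each with probability 1/18.
E[X·Y | max(X, Y) = 2] = (2 + 2 + 4) / 3 = 8/3.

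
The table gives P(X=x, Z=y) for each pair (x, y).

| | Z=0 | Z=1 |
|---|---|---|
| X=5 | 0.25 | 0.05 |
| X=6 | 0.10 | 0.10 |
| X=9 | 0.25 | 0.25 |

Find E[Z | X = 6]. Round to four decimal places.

0.5000

P(X = 6) = 0.20.
Σ Z·P over the event = 0·(0.10) + 1·(0.10) = 0.10.
E[Z | X = 6] = (0.10) / (0.20) = 0.5000.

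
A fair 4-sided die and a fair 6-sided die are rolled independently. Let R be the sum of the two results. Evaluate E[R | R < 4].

8/3

P(R < 4) = 1/8.
Σ over the event: 2·1/24 + 3·1/12 = 1/3.
E[R | R < 4] = (1/3) / (1/8) = 8/3.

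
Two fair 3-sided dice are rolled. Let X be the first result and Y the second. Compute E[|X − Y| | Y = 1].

Outcomes with Y = 1: (1,1), (2,1), (3,1), each with probability 1/9.
E[|X − Y| | Y = 1] = (0 + 1 + 2) / 3 = 1.

1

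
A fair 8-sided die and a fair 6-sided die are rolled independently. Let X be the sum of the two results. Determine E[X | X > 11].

38/3

P(X > 11) = 1/8.
Σ over the event: 12·1/16 + 13·1/24 + 14·1/48 = 19/12.
E[X | X > 11] = (19/12) / (1/8) = 38/3.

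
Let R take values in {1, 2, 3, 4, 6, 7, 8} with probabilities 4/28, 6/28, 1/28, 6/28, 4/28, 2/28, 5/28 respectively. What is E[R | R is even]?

P(R is even) = 3/4.
Σ over the event: 2·3/14 + 4·3/14 + 6·1/7 + 8·5/28 = 25/7.
E[R | R is even] = (25/7) / (3/4) = 100/21.

100/21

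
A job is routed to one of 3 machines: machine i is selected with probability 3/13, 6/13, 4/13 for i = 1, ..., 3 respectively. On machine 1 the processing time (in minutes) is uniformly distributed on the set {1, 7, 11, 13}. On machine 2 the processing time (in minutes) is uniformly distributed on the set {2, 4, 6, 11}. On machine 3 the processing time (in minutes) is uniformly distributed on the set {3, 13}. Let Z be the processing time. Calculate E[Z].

181/26

E[Z | machine 1] = (1+7+11+13)/4 = 8.
E[Z | machine 2] = (2+4+6+11)/4 = 23/4.
E[Z | machine 3] = (3+13)/2 = 8.
E[Z] = (3/13)·(8) + (6/13)·(23/4) + (4/13)·(8) = 181/26.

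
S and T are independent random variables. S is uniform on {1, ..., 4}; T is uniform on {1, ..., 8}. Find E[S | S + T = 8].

Outcomes with S + T = 8: (1,7), (2,6), (3,5), (4,4), each with probability 1/32.
E[S | S + T = 8] = (1 + 2 + 3 + 4) / 4 = 5/2.

5/2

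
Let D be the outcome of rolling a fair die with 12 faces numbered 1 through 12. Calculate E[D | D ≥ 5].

Given D ≥ 5, D is equally likely to be any of {5, 6, 7, 8, 9, 10, 11, 12}.
E[D | D ≥ 5] = (5 + 6 + 7 + 8 + 9 + 10 + 11 + 12) / 8 = 17/2.

17/2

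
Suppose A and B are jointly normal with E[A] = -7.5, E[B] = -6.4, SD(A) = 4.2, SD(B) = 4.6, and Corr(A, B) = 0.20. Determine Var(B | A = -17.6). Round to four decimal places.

20.3136

For a bivariate normal, Var(B | A=x) = σ_B²(1 − ρ²).
Var(B | A=-17.6) = (4.6)²·(1 − (0.20)²) = 21.16·0.96 = 20.3136.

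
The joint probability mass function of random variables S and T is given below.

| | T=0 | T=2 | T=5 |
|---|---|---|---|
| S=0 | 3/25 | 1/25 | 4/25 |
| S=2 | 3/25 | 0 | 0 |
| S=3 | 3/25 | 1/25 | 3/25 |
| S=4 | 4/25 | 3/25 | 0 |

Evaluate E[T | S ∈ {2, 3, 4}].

23/17

P(S ∈ {2, 3, 4}) = 17/25.
Σ T·P over the event = 0·(3/25) + 0·(3/25) + 2·(1/25) + 5·(3/25) + 0·(4/25) + 2·(3/25) = 23/25.
E[T | S ∈ {2, 3, 4}] = (23/25) / (17/25) = 23/17.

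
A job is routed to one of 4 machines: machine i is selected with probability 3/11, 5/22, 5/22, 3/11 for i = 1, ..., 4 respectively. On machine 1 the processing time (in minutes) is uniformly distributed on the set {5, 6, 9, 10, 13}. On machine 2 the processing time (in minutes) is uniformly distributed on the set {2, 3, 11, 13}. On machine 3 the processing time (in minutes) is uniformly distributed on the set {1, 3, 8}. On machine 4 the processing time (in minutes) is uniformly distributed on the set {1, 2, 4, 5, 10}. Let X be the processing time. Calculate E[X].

537/88

E[X | machine 1] = (5+6+9+10+13)/5 = 43/5.
E[X | machine 2] = (2+3+11+13)/4 = 29/4.
E[X | machine 3] = (1+3+8)/3 = 4.
E[X | machine 4] = (1+2+4+5+10)/5 = 22/5.
By the law of total expectation,
E[X] = (3/11)·(43/5) + (5/22)·(29/4) + (5/22)·(4) + (3/11)·(22/5) = 537/88.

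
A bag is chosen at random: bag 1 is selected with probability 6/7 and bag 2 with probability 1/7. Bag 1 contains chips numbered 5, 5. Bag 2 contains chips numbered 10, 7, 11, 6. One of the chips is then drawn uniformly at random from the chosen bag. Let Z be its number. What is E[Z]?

11/2

E[Z | bag 1] = (5+5)/2 = 5.
E[Z | bag 2] = (10+7+11+6)/4 = 17/2.
E[Z] = (6/7)·(5) + (1/7)·(17/2) = 11/2.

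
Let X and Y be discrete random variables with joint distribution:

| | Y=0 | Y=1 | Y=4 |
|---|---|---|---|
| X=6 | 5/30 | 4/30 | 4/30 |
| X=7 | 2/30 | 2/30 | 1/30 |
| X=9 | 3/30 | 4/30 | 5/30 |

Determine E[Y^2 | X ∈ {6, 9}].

152/25

P(X ∈ {6, 9}) = 5/6.
Summing Y^2·P(X=x,Y=y) over the conditioning event gives 76/15.
E[Y^2 | X ∈ {6, 9}] = (76/15) / (5/6) = 152/25.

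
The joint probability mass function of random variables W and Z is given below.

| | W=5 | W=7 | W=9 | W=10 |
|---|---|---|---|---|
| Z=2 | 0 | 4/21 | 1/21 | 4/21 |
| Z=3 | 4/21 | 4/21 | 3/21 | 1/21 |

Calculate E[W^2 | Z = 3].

213/4

P(Z = 3) = 4/7.
Σ W^2·P over the event = 25·(4/21) + 49·(4/21) + 81·(3/21) + 100·(1/21) = 213/7.
E[W^2 | Z = 3] = (213/7) / (4/7) = 213/4.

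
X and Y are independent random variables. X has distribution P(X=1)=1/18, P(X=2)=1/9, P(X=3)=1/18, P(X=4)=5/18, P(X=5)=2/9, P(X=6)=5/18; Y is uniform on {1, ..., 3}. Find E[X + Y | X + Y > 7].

P(X + Y > 7) = 7/27.
Summing (X+Y)·P(x,y) over outcomes with X + Y > 7 gives 13/6.
E[X + Y | X + Y > 7] = (13/6) / (7/27) = 117/14.

117/14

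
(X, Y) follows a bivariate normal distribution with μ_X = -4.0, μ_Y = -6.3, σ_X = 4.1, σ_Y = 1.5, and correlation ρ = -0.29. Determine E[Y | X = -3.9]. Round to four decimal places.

The regression of Y on X has slope ρ·σ_Y/σ_X and passes through (μ_X, μ_Y).
E[Y | X=-3.9] = -6.3 + (-0.29)·(1.5/4.1)·(-3.9 − (-4.0)) = -6.3 + (-0.1061)·(0.1) = -6.3106.

-6.3106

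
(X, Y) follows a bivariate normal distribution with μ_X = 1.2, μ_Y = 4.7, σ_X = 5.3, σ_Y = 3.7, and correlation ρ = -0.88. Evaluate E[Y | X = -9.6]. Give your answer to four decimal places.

For a bivariate normal, E[Y | X=x] = μ_Y + ρ·(σ_Y/σ_X)·(x − μ_X).
E[Y | X=-9.6] = 4.7 + (-0.88)·(3.7/5.3)·(-9.6 − (1.2)) = 4.7 + (-0.61434)·(-10.8) = 11.3349.

11.3349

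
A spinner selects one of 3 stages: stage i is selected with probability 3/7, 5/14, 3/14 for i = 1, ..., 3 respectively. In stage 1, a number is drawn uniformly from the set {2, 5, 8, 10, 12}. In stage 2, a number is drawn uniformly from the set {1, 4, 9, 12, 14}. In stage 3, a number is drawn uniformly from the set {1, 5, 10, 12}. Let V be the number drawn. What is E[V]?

527/70

E[V | stage 1] = (2+5+8+10+12)/5 = 37/5.
E[V | stage 2] = (1+4+9+12+14)/5 = 8.
E[V | stage 3] = (1+5+10+12)/4 = 7.
By the law of total expectation,
E[V] = (3/7)·(37/5) + (5/14)·(8) + (3/14)·(7) = 527/70.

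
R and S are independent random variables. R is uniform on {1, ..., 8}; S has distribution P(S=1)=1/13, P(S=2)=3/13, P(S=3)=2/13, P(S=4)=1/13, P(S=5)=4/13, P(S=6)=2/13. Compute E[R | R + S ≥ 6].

433/86

P(R + S ≥ 6) = 43/52.
Summing R·P(x,y) over outcomes with R + S ≥ 6 gives 433/104.
E[R | R + S ≥ 6] = (433/104) / (43/52) = 433/86.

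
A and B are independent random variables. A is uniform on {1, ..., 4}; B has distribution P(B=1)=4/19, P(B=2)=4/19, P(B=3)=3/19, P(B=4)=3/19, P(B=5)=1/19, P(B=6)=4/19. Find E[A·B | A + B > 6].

P(A + B > 6) = 7/19.
Summing AB·P(x,y) over outcomes with A + B > 6 gives 405/76.
E[A·B | A + B > 6] = (405/76) / (7/19) = 405/28.

405/28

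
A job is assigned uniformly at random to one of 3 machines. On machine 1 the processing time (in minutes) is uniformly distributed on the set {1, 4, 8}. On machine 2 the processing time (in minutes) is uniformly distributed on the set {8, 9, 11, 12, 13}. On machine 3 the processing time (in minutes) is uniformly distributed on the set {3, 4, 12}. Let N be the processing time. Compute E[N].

E[N | machine 1] = (1+4+8)/3 = 13/3.
E[N | machine 2] = (8+9+11+12+13)/5 = 53/5.
E[N | machine 3] = (3+4+12)/3 = 19/3.
By the law of total expectation,
E[N] = (1/3)·(13/3) + (1/3)·(53/5) + (1/3)·(19/3) = 319/45.

319/45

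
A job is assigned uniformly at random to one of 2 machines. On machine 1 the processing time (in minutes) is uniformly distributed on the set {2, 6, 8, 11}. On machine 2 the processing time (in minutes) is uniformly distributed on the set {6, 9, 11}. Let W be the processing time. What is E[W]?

185/24

E[W | machine 1] = (2+6+8+11)/4 = 27/4.
E[W | machine 2] = (6+9+11)/3 = 26/3.
By the law of total expectation,
E[W] = (1/2)·(27/4) + (1/2)·(26/3) = 185/24.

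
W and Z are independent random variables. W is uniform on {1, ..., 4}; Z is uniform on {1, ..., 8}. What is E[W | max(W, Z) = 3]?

12/5

Outcomes with max(W, Z) = 3: (1,3), (2,3), (3,1), (3,2), (3,3), each with probability 1/32.
E[W | max(W, Z) = 3] = (1 + 2 + 3 + 3 + 3) / 5 = 12/5.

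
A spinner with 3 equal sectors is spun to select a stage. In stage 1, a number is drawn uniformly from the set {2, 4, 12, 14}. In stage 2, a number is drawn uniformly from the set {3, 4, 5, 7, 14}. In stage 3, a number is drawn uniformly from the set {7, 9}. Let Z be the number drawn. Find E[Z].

113/15

E[Z | stage 1] = (2+4+12+14)/4 = 8.
E[Z | stage 2] = (3+4+5+7+14)/5 = 33/5.
E[Z | stage 3] = (7+9)/2 = 8.
E[Z] = (1/3)·(8) + (1/3)·(33/5) + (1/3)·(8) = 113/15.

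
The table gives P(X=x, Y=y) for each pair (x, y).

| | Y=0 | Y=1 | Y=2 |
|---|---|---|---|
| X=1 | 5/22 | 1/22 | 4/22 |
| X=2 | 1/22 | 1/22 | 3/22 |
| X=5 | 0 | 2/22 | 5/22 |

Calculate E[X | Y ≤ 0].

7/6

P(Y ≤ 0) = 3/11.
Σ X·P over the event = 1·(5/22) + 2·(1/22) = 7/22.
E[X | Y ≤ 0] = (7/22) / (3/11) = 7/6.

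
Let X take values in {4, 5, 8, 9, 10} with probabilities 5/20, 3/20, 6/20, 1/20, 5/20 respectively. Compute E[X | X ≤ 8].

83/14

P(X ≤ 8) = 7/10.
Σ over the event: 4·1/4 + 5·3/20 + 8·3/10 = 83/20.
E[X | X ≤ 8] = (83/20) / (7/10) = 83/14.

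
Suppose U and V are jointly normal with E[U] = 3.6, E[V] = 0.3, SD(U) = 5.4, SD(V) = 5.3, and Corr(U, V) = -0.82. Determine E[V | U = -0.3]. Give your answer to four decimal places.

3.4388

For a bivariate normal, E[V | U=x] = μ_V + ρ·(σ_V/σ_U)·(x − μ_U).
E[V | U=-0.3] = 0.3 + (-0.82)·(5.3/5.4)·(-0.3 − (3.6)) = 0.3 + (-0.80481)·(-3.9) = 3.4388.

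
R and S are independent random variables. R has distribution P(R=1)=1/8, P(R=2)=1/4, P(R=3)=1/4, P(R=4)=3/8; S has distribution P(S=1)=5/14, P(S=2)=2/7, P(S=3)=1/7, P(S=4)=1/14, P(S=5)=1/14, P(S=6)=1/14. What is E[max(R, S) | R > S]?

P(R > S) = 61/112.
Summing max(R,S)·P(x,y) over outcomes with R > S gives 103/56.
E[max(R, S) | R > S] = (103/56) / (61/112) = 206/61.

206/61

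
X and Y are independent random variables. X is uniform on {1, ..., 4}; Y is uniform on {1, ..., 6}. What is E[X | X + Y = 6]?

P(X + Y = 6) = 1/6.
Summing X·P(x,y) over outcomes with X + Y = 6 gives 5/12.
E[X | X + Y = 6] = (5/12) / (1/6) = 5/2.

5/2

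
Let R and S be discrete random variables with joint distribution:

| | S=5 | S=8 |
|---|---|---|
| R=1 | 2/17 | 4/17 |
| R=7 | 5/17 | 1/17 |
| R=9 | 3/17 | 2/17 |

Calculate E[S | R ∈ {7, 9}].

64/11

P(R ∈ {7, 9}) = 11/17.
Σ S·P over the event = 5·(5/17) + 8·(1/17) + 5·(3/17) + 8·(2/17) = 64/17.
E[S | R ∈ {7, 9}] = (64/17) / (11/17) = 64/11.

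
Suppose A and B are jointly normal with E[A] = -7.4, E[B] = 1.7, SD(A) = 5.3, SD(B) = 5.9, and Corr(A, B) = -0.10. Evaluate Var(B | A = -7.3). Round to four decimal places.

Var(B | A=x) = (1 − ρ²)·σ_B².
Var(B | A=-7.3) = (5.9)²·(1 − (-0.10)²) = 34.81·0.99 = 34.4619.

34.4619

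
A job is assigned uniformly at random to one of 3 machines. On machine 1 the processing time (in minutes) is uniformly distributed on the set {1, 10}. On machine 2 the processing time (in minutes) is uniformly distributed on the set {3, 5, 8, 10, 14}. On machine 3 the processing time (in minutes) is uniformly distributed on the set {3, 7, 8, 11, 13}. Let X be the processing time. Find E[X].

73/10

E[X | machine 1] = (1+10)/2 = 11/2.
E[X | machine 2] = (3+5+8+10+14)/5 = 8.
E[X | machine 3] = (3+7+8+11+13)/5 = 42/5.
E[X] = (1/3)·(11/2) + (1/3)·(8) + (1/3)·(42/5) = 73/10.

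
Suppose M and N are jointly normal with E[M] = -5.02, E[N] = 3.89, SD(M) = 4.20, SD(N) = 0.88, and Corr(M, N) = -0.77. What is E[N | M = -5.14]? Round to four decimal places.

3.9094

For a bivariate normal, E[N | M=x] = μ_N + ρ·(σ_N/σ_M)·(x − μ_M).
E[N | M=-5.14] = 3.89 + (-0.77)·(0.88/4.20)·(-5.14 − (-5.02)) = 3.89 + (-0.16133)·(-0.12) = 3.9094.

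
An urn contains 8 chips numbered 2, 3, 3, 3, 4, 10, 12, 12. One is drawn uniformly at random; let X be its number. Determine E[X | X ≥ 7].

P(X ≥ 7) = 3/8.
Σ over the event: 10·1/8 + 12·1/4 = 17/4.
E[X | X ≥ 7] = (17/4) / (3/8) = 34/3.

34/3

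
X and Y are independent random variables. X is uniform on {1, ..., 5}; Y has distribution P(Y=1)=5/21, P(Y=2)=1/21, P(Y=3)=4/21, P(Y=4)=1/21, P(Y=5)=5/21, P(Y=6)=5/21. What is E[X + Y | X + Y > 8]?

127/13

P(X + Y > 8) = 26/105.
Summing (X+Y)·P(x,y) over outcomes with X + Y > 8 gives 254/105.
E[X + Y | X + Y > 8] = (254/105) / (26/105) = 127/13.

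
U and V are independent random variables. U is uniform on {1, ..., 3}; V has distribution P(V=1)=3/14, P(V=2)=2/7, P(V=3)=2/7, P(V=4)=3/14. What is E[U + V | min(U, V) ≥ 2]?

119/22

P(min(U, V) ≥ 2) = 11/21.
Summing (U+V)·P(x,y) over outcomes with min(U, V) ≥ 2 gives 17/6.
E[U + V | min(U, V) ≥ 2] = (17/6) / (11/21) = 119/22.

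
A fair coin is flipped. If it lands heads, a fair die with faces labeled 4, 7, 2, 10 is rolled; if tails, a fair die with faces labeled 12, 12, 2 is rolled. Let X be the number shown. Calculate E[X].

E[X | heads] = (4+7+2+10)/4 = 23/4.
E[X | tails] = (12+12+2)/3 = 26/3.
By the law of total expectation,
E[X] = (1/2)·(23/4) + (1/2)·(26/3) = 173/24.

173/24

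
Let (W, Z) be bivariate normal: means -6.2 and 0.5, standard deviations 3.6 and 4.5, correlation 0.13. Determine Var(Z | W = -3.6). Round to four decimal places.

For a bivariate normal, Var(Z | W=x) = σ_Z²(1 − ρ²).
Var(Z | W=-3.6) = (4.5)²·(1 − (0.13)²) = 20.25·0.9831 = 19.9078.

19.9078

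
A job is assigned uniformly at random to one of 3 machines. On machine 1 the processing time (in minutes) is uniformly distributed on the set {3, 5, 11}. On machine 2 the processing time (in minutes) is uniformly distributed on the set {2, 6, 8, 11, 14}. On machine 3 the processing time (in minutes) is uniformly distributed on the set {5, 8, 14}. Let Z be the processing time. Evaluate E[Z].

353/45

E[Z | machine 1] = (3+5+11)/3 = 19/3.
E[Z | machine 2] = (2+6+8+11+14)/5 = 41/5.
E[Z | machine 3] = (5+8+14)/3 = 9.
E[Z] = (1/3)·(19/3) + (1/3)·(41/5) + (1/3)·(9) = 353/45.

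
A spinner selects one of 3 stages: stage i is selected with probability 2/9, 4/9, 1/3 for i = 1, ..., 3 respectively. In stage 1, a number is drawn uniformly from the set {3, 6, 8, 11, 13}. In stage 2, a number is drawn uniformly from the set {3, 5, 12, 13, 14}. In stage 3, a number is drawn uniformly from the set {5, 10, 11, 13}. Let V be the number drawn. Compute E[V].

37/4

E[V | stage 1] = (3+6+8+11+13)/5 = 41/5.
E[V | stage 2] = (3+5+12+13+14)/5 = 47/5.
E[V | stage 3] = (5+10+11+13)/4 = 39/4.
E[V] = (2/9)·(41/5) + (4/9)·(47/5) + (1/3)·(39/4) = 37/4.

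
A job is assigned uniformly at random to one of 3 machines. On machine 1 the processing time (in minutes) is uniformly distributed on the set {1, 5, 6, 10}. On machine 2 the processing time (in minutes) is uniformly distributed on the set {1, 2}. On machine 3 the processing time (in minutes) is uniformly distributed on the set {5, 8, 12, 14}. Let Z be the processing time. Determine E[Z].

67/12

E[Z | machine 1] = (1+5+6+10)/4 = 11/2.
E[Z | machine 2] = (1+2)/2 = 3/2.
E[Z | machine 3] = (5+8+12+14)/4 = 39/4.
E[Z] = (1/3)·(11/2) + (1/3)·(3/2) + (1/3)·(39/4) = 67/12.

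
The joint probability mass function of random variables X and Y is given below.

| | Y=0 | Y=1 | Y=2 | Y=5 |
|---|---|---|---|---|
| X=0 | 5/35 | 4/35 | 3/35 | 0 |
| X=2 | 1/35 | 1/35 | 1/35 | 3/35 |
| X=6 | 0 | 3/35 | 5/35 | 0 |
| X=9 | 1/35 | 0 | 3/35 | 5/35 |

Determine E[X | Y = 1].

5/2

P(Y = 1) = 8/35.
Σ X·P over the event = 0·(4/35) + 2·(1/35) + 6·(3/35) = 4/7.
E[X | Y = 1] = (4/7) / (8/35) = 5/2.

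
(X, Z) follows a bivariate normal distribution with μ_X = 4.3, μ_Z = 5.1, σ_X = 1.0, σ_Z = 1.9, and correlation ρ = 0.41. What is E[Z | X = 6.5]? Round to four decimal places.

6.8138

The regression of Z on X has slope ρ·σ_Z/σ_X and passes through (μ_X, μ_Z).
E[Z | X=6.5] = 5.1 + (0.41)·(1.9/1.0)·(6.5 − (4.3)) = 5.1 + (0.779)·(2.2) = 6.8138.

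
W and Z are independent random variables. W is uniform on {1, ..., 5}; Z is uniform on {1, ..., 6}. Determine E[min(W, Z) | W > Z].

2

P(W > Z) = 1/3.
Summing min(W,Z)·P(x,y) over outcomes with W > Z gives 2/3.
E[min(W, Z) | W > Z] = (2/3) / (1/3) = 2.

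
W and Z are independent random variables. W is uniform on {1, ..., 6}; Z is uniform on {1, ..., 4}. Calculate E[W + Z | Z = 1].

Outcomes with Z = 1: (1,1), (2,1), (3,1), (4,1), (5,1), (6,1), each with probability 1/24.
E[W + Z | Z = 1] = (2 + 3 + 4 + 5 + 6 + 7) / 6 = 9/2.

9/2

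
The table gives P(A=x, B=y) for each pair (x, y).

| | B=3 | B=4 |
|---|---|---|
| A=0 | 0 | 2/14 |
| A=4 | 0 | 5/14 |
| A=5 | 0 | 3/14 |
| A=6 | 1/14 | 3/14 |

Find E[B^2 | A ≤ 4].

16

P(A ≤ 4) = 1/2.
Σ B^2·P over the event = 16·(2/14) + 16·(5/14) = 8.
E[B^2 | A ≤ 4] = (8) / (1/2) = 16.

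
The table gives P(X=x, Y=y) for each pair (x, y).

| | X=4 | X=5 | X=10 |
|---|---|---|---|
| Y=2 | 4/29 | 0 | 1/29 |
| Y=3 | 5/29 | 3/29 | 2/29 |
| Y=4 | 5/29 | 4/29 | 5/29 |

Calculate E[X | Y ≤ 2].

26/5

P(Y ≤ 2) = 5/29.
Σ X·P over the event = 4·(4/29) + 10·(1/29) = 26/29.
E[X | Y ≤ 2] = (26/29) / (5/29) = 26/5.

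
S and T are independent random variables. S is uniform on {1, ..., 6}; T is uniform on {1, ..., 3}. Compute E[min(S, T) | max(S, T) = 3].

9/5

P(max(S, T) = 3) = 5/18.
Summing min(S,T)·P(x,y) over outcomes with max(S, T) = 3 gives 1/2.
E[min(S, T) | max(S, T) = 3] = (1/2) / (5/18) = 9/5.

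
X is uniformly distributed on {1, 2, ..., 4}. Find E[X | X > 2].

7/2

Given X > 2, X is equally likely to be any of {3, 4}.
E[X | X > 2] = (3 + 4) / 2 = 7/2.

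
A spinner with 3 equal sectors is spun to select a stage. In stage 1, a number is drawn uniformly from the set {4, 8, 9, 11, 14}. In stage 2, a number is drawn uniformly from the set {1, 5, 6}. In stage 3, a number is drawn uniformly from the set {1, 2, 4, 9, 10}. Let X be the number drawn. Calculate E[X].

92/15

E[X | stage 1] = (4+8+9+11+14)/5 = 46/5.
E[X | stage 2] = (1+5+6)/3 = 4.
E[X | stage 3] = (1+2+4+9+10)/5 = 26/5.
E[X] = (1/3)·(46/5) + (1/3)·(4) + (1/3)·(26/5) = 92/15.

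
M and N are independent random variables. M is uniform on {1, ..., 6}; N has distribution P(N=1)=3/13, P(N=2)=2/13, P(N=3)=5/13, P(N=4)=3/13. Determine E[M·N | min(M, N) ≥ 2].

62/5

P(min(M, N) ≥ 2) = 25/39.
Summing MN·P(x,y) over outcomes with min(M, N) ≥ 2 gives 310/39.
E[M·N | min(M, N) ≥ 2] = (310/39) / (25/39) = 62/5.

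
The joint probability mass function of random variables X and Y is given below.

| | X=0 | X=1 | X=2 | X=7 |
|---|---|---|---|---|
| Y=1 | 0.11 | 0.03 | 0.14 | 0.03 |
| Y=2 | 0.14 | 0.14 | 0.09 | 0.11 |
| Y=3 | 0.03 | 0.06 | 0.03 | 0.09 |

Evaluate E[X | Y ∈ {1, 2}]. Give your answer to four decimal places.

2.0380

P(Y ∈ {1, 2}) = 0.79.
Σ X·P over the event = 0·(0.11) + 0·(0.14) + 1·(0.03) + 1·(0.14) + 2·(0.14) + 2·(0.09) + 7·(0.03) + 7·(0.11) = 1.61.
E[X | Y ∈ {1, 2}] = (1.61) / (0.79) = 2.0380.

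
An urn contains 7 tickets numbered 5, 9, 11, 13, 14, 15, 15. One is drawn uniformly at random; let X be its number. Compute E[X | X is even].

14

P(X is even) = 1/7.
Σ over the event: 14·1/7 = 2.
E[X | X is even] = (2) / (1/7) = 14.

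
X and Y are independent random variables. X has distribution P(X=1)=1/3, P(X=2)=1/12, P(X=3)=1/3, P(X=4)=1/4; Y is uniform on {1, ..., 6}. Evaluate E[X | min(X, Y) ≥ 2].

13/4

P(min(X, Y) ≥ 2) = 5/9.
Summing X·P(x,y) over outcomes with min(X, Y) ≥ 2 gives 65/36.
E[X | min(X, Y) ≥ 2] = (65/36) / (5/9) = 13/4.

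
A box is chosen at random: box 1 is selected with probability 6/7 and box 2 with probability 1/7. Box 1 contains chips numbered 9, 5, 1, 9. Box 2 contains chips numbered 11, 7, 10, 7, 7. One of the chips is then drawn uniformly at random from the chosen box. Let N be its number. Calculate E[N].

E[N | box 1] = (9+5+1+9)/4 = 6.
E[N | box 2] = (11+7+10+7+7)/5 = 42/5.
By the law of total expectation,
E[N] = (6/7)·(6) + (1/7)·(42/5) = 222/35.

222/35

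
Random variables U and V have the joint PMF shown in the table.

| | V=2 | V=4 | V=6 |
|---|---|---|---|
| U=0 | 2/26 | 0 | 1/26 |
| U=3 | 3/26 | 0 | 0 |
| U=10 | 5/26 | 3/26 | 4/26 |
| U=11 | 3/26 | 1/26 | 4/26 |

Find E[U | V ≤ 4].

P(V ≤ 4) = 17/26.
Σ U·P over the event = 0·(2/26) + 3·(3/26) + 10·(5/26) + 10·(3/26) + 11·(3/26) + 11·(1/26) = 133/26.
E[U | V ≤ 4] = (133/26) / (17/26) = 133/17.

133/17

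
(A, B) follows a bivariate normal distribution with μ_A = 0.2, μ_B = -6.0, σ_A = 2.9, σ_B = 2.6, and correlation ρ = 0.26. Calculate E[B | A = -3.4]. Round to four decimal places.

-6.8392

The regression of B on A has slope ρ·σ_B/σ_A and passes through (μ_A, μ_B).
E[B | A=-3.4] = -6.0 + (0.26)·(2.6/2.9)·(-3.4 − (0.2)) = -6.0 + (0.2331)·(-3.6) = -6.8392.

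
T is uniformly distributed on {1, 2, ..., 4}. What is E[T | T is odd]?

Given T is odd, T is equally likely to be any of {1, 3}.
E[T | T is odd] = (1 + 3) / 2 = 2.

2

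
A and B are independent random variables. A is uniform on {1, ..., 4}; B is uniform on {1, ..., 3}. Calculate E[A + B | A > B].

5

Outcomes with A > B: (2,1), (3,1), (3,2), (4,1), (4,2), (4,3), each with probability 1/12.
E[A + B | A > B] = (3 + 4 + 5 + 5 + 6 + 7) / 6 = 5.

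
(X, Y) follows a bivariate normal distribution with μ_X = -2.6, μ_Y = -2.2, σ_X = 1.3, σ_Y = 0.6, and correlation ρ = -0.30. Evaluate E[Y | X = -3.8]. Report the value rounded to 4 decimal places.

-2.0338

The regression of Y on X has slope ρ·σ_Y/σ_X and passes through (μ_X, μ_Y).
E[Y | X=-3.8] = -2.2 + (-0.30)·(0.6/1.3)·(-3.8 − (-2.6)) = -2.2 + (-0.13846)·(-1.2) = -2.0338.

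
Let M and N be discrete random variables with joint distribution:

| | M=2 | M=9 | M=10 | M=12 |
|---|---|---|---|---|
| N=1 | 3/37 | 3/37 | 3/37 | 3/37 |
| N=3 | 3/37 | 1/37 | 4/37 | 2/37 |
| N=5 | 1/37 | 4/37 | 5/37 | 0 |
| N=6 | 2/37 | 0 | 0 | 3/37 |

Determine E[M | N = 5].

P(N = 5) = 10/37.
Summing M·P(M=x,N=y) over the conditioning event gives 88/37.
E[M | N = 5] = (88/37) / (10/37) = 44/5.

44/5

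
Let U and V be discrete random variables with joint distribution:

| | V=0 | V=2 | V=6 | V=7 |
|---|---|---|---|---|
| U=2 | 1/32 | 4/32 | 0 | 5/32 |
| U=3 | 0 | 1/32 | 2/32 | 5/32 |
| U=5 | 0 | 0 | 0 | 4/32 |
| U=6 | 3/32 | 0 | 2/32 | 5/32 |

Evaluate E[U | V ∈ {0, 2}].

31/9

P(V ∈ {0, 2}) = 9/32.
Σ U·P over the event = 2·(1/32) + 2·(4/32) + 3·(1/32) + 6·(3/32) = 31/32.
E[U | V ∈ {0, 2}] = (31/32) / (9/32) = 31/9.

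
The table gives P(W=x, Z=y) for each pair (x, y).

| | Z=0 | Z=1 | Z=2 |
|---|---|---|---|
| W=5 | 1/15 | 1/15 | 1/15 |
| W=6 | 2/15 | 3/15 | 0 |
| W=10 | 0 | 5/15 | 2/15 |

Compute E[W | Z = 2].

25/3

P(Z = 2) = 1/5.
Σ W·P over the event = 5·(1/15) + 10·(2/15) = 5/3.
E[W | Z = 2] = (5/3) / (1/5) = 25/3.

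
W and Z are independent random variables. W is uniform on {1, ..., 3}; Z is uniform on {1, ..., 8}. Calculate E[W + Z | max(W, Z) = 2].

Outcomes with max(W, Z) = 2: (1,2), (2,1), (2,2), each with probability 1/24.
E[W + Z | max(W, Z) = 2] = (3 + 3 + 4) / 3 = 10/3.

10/3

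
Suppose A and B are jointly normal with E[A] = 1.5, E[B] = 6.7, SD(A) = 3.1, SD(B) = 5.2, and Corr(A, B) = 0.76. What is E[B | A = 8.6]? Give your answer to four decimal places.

15.7514

The regression of B on A has slope ρ·σ_B/σ_A and passes through (μ_A, μ_B).
E[B | A=8.6] = 6.7 + (0.76)·(5.2/3.1)·(8.6 − (1.5)) = 6.7 + (1.27484)·(7.1) = 15.7514.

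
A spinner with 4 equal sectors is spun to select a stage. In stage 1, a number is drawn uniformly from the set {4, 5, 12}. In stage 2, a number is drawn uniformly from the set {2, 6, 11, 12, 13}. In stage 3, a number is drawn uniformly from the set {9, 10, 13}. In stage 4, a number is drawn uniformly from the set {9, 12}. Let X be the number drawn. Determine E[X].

1109/120

E[X | stage 1] = (4+5+12)/3 = 7.
E[X | stage 2] = (2+6+11+12+13)/5 = 44/5.
E[X | stage 3] = (9+10+13)/3 = 32/3.
E[X | stage 4] = (9+12)/2 = 21/2.
E[X] = (1/4)·(7) + (1/4)·(44/5) + (1/4)·(32/3) + (1/4)·(21/2) = 1109/120.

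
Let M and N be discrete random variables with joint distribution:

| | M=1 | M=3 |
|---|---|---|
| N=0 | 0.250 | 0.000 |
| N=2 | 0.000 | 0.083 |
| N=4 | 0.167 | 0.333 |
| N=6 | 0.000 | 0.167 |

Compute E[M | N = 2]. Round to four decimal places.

3.0000

P(N = 2) = 0.083.
Σ M·P over the event = 3·(0.083) = 0.249.
E[M | N = 2] = (0.249) / (0.083) = 3.0000.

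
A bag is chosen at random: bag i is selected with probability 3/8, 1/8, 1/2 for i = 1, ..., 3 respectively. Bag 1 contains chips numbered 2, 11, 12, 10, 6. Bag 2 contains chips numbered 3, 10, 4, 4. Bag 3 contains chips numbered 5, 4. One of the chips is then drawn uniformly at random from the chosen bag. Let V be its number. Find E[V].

957/160

E[V | bag 1] = (2+11+12+10+6)/5 = 41/5.
E[V | bag 2] = (3+10+4+4)/4 = 21/4.
E[V | bag 3] = (5+4)/2 = 9/2.
E[V] = (3/8)·(41/5) + (1/8)·(21/4) + (1/2)·(9/2) = 957/160.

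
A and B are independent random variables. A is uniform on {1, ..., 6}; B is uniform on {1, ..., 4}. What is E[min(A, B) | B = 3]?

P(B = 3) = 1/4.
Summing min(A,B)·P(x,y) over outcomes with B = 3 gives 5/8.
E[min(A, B) | B = 3] = (5/8) / (1/4) = 5/2.

5/2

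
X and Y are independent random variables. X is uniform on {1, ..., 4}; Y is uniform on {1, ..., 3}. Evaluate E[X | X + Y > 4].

10/3

Outcomes with X + Y > 4: (2,3), (3,2), (3,3), (4,1), (4,2), (4,3), each with probability 1/12.
E[X | X + Y > 4] = (2 + 3 + 3 + 4 + 4 + 4) / 6 = 10/3.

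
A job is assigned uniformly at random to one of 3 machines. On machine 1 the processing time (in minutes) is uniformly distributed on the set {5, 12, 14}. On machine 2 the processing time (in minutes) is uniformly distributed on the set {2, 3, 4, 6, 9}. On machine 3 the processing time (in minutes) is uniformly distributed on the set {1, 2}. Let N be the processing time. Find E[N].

499/90

E[N | machine 1] = (5+12+14)/3 = 31/3.
E[N | machine 2] = (2+3+4+6+9)/5 = 24/5.
E[N | machine 3] = (1+2)/2 = 3/2.
By the law of total expectation,
E[N] = (1/3)·(31/3) + (1/3)·(24/5) + (1/3)·(3/2) = 499/90.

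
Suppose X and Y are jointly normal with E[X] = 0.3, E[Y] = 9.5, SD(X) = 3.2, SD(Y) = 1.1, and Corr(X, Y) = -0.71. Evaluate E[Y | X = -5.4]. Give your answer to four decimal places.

For a bivariate normal, E[Y | X=x] = μ_Y + ρ·(σ_Y/σ_X)·(x − μ_X).
E[Y | X=-5.4] = 9.5 + (-0.71)·(1.1/3.2)·(-5.4 − (0.3)) = 9.5 + (-0.244062)·(-5.7) = 10.8912.

10.8912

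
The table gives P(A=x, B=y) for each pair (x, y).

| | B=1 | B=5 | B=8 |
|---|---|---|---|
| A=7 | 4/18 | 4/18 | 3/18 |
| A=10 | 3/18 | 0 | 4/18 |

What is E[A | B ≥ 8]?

61/7

P(B ≥ 8) = 7/18.
Summing A·P(A=x,B=y) over the conditioning event gives 61/18.
E[A | B ≥ 8] = (61/18) / (7/18) = 61/7.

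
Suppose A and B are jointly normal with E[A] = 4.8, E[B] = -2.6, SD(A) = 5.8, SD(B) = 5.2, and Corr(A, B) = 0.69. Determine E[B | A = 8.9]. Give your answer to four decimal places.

For a bivariate normal, E[B | A=x] = μ_B + ρ·(σ_B/σ_A)·(x − μ_A).
E[B | A=8.9] = -2.6 + (0.69)·(5.2/5.8)·(8.9 − (4.8)) = -2.6 + (0.61862)·(4.1) = -0.0637.

-0.0637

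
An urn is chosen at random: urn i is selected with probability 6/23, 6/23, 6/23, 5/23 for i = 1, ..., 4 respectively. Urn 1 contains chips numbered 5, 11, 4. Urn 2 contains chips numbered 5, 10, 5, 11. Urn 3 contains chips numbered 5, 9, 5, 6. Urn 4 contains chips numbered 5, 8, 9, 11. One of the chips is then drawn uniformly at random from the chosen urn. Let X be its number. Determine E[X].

E[X | urn 1] = (5+11+4)/3 = 20/3.
E[X | urn 2] = (5+10+5+11)/4 = 31/4.
E[X | urn 3] = (5+9+5+6)/4 = 25/4.
E[X | urn 4] = (5+8+9+11)/4 = 33/4.
By the law of total expectation,
E[X] = (6/23)·(20/3) + (6/23)·(31/4) + (6/23)·(25/4) + (5/23)·(33/4) = 661/92.

661/92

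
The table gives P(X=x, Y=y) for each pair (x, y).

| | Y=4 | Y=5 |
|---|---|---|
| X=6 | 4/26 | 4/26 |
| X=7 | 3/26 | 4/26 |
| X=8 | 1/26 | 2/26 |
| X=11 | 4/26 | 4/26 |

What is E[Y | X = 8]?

14/3

P(X = 8) = 3/26.
Σ Y·P over the event = 4·(1/26) + 5·(2/26) = 7/13.
E[Y | X = 8] = (7/13) / (3/26) = 14/3.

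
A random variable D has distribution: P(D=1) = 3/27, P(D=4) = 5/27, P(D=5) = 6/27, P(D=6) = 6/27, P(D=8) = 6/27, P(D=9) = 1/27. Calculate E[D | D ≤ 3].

P(D ≤ 3) = 1/9.
Σ over the event: 1·1/9 = 1/9.
E[D | D ≤ 3] = (1/9) / (1/9) = 1.

1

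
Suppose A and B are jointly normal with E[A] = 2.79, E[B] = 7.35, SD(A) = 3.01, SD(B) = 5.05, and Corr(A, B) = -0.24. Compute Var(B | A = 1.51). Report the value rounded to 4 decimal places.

For a bivariate normal, Var(B | A=x) = σ_B²(1 − ρ²).
Var(B | A=1.51) = (5.05)²·(1 − (-0.24)²) = 25.5025·0.9424 = 24.0336.

24.0336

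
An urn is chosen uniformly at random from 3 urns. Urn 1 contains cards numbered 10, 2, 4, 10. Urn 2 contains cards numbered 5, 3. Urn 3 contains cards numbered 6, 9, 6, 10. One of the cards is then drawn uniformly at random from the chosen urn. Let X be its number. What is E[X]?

73/12

E[X | urn 1] = (10+2+4+10)/4 = 13/2.
E[X | urn 2] = (5+3)/2 = 4.
E[X | urn 3] = (6+9+6+10)/4 = 31/4.
E[X] = (1/3)·(13/2) + (1/3)·(4) + (1/3)·(31/4) = 73/12.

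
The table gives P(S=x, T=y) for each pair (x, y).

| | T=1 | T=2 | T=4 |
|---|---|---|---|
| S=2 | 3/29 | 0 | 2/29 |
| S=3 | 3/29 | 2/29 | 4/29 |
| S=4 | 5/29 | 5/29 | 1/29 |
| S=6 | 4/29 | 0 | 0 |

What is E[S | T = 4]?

20/7

P(T = 4) = 7/29.
Summing S·P(S=x,T=y) over the conditioning event gives 20/29.
E[S | T = 4] = (20/29) / (7/29) = 20/7.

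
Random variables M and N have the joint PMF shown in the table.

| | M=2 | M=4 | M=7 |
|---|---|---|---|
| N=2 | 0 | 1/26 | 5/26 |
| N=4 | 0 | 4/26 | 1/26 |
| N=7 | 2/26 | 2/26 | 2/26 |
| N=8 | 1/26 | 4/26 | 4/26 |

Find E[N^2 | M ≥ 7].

P(M ≥ 7) = 6/13.
Σ N^2·P over the event = 4·(5/26) + 16·(1/26) + 49·(2/26) + 64·(4/26) = 15.
E[N^2 | M ≥ 7] = (15) / (6/13) = 65/2.

65/2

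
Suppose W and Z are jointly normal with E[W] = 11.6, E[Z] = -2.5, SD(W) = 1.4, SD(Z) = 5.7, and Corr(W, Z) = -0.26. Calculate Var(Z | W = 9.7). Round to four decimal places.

The conditional variance in a bivariate normal is σ_Z²(1 − ρ²), independent of x.
Var(Z | W=9.7) = (5.7)²·(1 − (-0.26)²) = 32.49·0.9324 = 30.2937.

30.2937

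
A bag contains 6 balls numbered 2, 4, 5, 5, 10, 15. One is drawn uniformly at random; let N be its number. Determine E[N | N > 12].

P(N > 12) = 1/6.
Σ over the event: 15·1/6 = 5/2.
E[N | N > 12] = (5/2) / (1/6) = 15.

15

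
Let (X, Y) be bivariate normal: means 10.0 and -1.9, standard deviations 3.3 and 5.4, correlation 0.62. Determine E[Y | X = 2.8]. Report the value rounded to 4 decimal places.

For a bivariate normal, E[Y | X=x] = μ_Y + ρ·(σ_Y/σ_X)·(x − μ_X).
E[Y | X=2.8] = -1.9 + (0.62)·(5.4/3.3)·(2.8 − (10.0)) = -1.9 + (1.014545)·(-7.2) = -9.2047.

-9.2047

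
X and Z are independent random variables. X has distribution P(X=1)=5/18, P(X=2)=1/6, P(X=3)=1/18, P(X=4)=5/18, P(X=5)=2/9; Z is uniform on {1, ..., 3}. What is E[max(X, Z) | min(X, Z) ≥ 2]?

P(min(X, Z) ≥ 2) = 13/27.
Summing max(X,Z)·P(x,y) over outcomes with min(X, Z) ≥ 2 gives 101/54.
E[max(X, Z) | min(X, Z) ≥ 2] = (101/54) / (13/27) = 101/26.

101/26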